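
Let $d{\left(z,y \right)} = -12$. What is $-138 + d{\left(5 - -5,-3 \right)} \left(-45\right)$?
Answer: $402$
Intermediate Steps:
$-138 + d{\left(5 - -5,-3 \right)} \left(-45\right) = -138 - -540 = -138 + 540 = 402$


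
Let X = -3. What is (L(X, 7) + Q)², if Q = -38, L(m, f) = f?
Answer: 961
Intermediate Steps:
(L(X, 7) + Q)² = (7 - 38)² = (-31)² = 961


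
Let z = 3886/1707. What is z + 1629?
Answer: 2784589/1707 ≈ 1631.3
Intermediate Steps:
z = 3886/1707 (z = 3886*(1/1707) = 3886/1707 ≈ 2.2765)
z + 1629 = 3886/1707 + 1629 = 2784589/1707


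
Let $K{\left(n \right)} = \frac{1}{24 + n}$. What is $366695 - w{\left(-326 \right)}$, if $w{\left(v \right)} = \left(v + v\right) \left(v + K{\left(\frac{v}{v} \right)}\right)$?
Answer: $\frac{3854227}{25} \approx 1.5417 \cdot 10^{5}$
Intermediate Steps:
$w{\left(v \right)} = 2 v \left(\frac{1}{25} + v\right)$ ($w{\left(v \right)} = \left(v + v\right) \left(v + \frac{1}{24 + \frac{v}{v}}\right) = 2 v \left(v + \frac{1}{24 + 1}\right) = 2 v \left(v + \frac{1}{25}\right) = 2 v \left(\frac{1}{25} + v\right)$)
$366695 - w{\left(-326 \right)} = 366695 - \frac{2}{25} \left(-326\right) \left(1 + 25 \left(-326\right)\right) = 366695 - \frac{2}{25} \left(-326\right) \left(1 - 8150\right) = 366695 - \frac{2}{25} \left(-326\right) \left(-8149\right) = 366695 - \frac{5313148}{25} = \frac{3854227}{25}$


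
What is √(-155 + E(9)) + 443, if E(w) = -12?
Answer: 443 + I*√167 ≈ 443.0 + 12.923*I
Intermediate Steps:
√(-155 + E(9)) + 443 = √(-155 - 12) + 443 = √(-167) + 443 = I*√167 + 443 = 443 + I*√167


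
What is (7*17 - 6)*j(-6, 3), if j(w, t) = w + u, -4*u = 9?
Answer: -3729/4 ≈ -932.25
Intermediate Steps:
u = -9/4 (u = -1/4*9 = -9/4 ≈ -2.2500)
j(w, t) = -9/4 + w (j(w, t) = w - 9/4 = -9/4 + w)
(7*17 - 6)*j(-6, 3) = (7*17 - 6)*(-9/4 - 6) = (119 - 6)*(-33/4) = 113*(-33/4) = -3729/4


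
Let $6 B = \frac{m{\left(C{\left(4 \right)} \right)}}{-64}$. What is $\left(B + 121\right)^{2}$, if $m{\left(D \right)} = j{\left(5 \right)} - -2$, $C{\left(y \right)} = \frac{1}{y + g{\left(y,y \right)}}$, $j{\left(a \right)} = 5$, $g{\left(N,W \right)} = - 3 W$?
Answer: $\frac{2158252849}{147456} \approx 14637.0$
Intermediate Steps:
$C{\left(y \right)} = - \frac{1}{2 y}$ ($C{\left(y \right)} = \frac{1}{y - 3 y} = \frac{1}{\left(-2\right) y} = - \frac{1}{2 y}$)
$m{\left(D \right)} = 7$ ($m{\left(D \right)} = 5 - -2 = 5 + 2 = 7$)
$B = - \frac{7}{384}$ ($B = \frac{7 \frac{1}{-64}}{6} = \frac{7 \left(- \frac{1}{64}\right)}{6} = \frac{1}{6} \left(- \frac{7}{64}\right) = - \frac{7}{384} \approx -0.018229$)
$\left(B + 121\right)^{2} = \left(- \frac{7}{384} + 121\right)^{2} = \left(\frac{46457}{384}\right)^{2} = \frac{2158252849}{147456}$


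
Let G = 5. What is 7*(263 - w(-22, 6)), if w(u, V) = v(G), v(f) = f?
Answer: 1806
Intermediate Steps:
w(u, V) = 5
7*(263 - w(-22, 6)) = 7*(263 - 1*5) = 7*(263 - 5) = 7*258 = 1806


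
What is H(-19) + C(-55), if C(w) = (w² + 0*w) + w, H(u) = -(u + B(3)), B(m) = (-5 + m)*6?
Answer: 3001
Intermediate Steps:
B(m) = -30 + 6*m
H(u) = 12 - u (H(u) = -(u + (-30 + 6*3)) = -(u + (-30 + 18)) = -(u - 12) = -(-12 + u) = 12 - u)
C(w) = w + w² (C(w) = (w² + 0) + w = w² + w = w + w²)
H(-19) + C(-55) = (12 - 1*(-19)) - 55*(1 - 55) = (12 + 19) - 55*(-54) = 31 + 2970 = 3001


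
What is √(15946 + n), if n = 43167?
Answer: √59113 ≈ 243.13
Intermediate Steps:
√(15946 + n) = √(15946 + 43167) = √59113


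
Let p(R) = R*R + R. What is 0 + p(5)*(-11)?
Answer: -330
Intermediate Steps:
p(R) = R + R**2 (p(R) = R**2 + R = R + R**2)
0 + p(5)*(-11) = 0 + (5*(1 + 5))*(-11) = 0 + (5*6)*(-11) = 0 + 30*(-11) = 0 - 330 = -330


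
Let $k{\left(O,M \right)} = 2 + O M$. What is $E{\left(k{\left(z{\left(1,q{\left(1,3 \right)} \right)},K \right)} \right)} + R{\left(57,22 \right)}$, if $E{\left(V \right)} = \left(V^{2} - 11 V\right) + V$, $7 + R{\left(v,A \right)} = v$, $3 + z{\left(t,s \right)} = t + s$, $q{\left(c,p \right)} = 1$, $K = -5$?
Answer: $29$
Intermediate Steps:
$z{\left(t,s \right)} = -3 + s + t$ ($z{\left(t,s \right)} = -3 + \left(t + s\right) = -3 + \left(s + t\right) = -3 + s + t$)
$k{\left(O,M \right)} = 2 + M O$
$R{\left(v,A \right)} = -7 + v$
$E{\left(V \right)} = V^{2} - 10 V$
$E{\left(k{\left(z{\left(1,q{\left(1,3 \right)} \right)},K \right)} \right)} + R{\left(57,22 \right)} = \left(2 - 5 \left(-3 + 1 + 1\right)\right) \left(-10 - \left(-2 + 5 \left(-3 + 1 + 1\right)\right)\right) + \left(-7 + 57\right) = \left(2 - -5\right) \left(-10 + \left(2 - -5\right)\right) + 50 = \left(2 + 5\right) \left(-10 + \left(2 + 5\right)\right) + 50 = 7 \left(-10 + 7\right) + 50 = 7 \left(-3\right) + 50 = -21 + 50 = 29$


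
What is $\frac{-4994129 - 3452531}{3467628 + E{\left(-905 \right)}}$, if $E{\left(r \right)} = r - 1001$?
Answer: $- \frac{4223330}{1732861} \approx -2.4372$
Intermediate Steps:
$E{\left(r \right)} = -1001 + r$
$\frac{-4994129 - 3452531}{3467628 + E{\left(-905 \right)}} = \frac{-4994129 - 3452531}{3467628 - 1906} = - \frac{8446660}{3467628 - 1906} = - \frac{8446660}{3465722} = \left(-8446660\right) \frac{1}{3465722} = - \frac{4223330}{1732861}$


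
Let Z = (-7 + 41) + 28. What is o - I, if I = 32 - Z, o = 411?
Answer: 441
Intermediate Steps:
Z = 62 (Z = 34 + 28 = 62)
I = -30 (I = 32 - 1*62 = 32 - 62 = -30)
o - I = 411 - 1*(-30) = 411 + 30 = 441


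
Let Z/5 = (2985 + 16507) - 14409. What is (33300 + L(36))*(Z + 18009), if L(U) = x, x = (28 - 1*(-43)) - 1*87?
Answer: 1445324416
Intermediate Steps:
Z = 25415 (Z = 5*((2985 + 16507) - 14409) = 5*(19492 - 14409) = 5*5083 = 25415)
x = -16 (x = (28 + 43) - 87 = 71 - 87 = -16)
L(U) = -16
(33300 + L(36))*(Z + 18009) = (33300 - 16)*(25415 + 18009) = 33284*43424 = 1445324416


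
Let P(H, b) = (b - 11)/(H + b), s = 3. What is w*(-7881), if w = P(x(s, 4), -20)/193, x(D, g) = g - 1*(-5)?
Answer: -244311/2123 ≈ -115.08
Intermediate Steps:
x(D, g) = 5 + g (x(D, g) = g + 5 = 5 + g)
P(H, b) = (-11 + b)/(H + b)
w = 31/2123 (w = ((-11 - 20)/((5 + 4) - 20))/193 = (-31/(9 - 20))*(1/193) = (-31/(-11))*(1/193) = -1/11*(-31)*(1/193) = (31/11)*(1/193) = 31/2123 ≈ 0.014602)
w*(-7881) = (31/2123)*(-7881) = -244311/2123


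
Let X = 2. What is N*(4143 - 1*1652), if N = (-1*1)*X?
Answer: -4982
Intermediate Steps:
N = -2 (N = -1*1*2 = -1*2 = -2)
N*(4143 - 1*1652) = -2*(4143 - 1*1652) = -2*(4143 - 1652) = -2*2491 = -4982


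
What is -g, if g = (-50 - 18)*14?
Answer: 952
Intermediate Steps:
g = -952 (g = -68*14 = -952)
-g = -1*(-952) = 952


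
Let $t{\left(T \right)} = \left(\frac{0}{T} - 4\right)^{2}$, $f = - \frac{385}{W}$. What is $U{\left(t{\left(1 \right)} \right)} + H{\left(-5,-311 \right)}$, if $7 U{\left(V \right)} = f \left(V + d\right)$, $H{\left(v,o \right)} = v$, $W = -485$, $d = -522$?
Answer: $- \frac{6051}{97} \approx -62.381$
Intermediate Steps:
$f = \frac{77}{97}$ ($f = - \frac{385}{-485} = \left(-385\right) \left(- \frac{1}{485}\right) = \frac{77}{97} \approx 0.79381$)
$t{\left(T \right)} = 16$ ($t{\left(T \right)} = \left(0 - 4\right)^{2} = \left(-4\right)^{2} = 16$)
$U{\left(V \right)} = - \frac{5742}{97} + \frac{11 V}{97}$ ($U{\left(V \right)} = \frac{\frac{77}{97} \left(V - 522\right)}{7} = \frac{\frac{77}{97} \left(-522 + V\right)}{7} = \frac{- \frac{40194}{97} + \frac{77 V}{97}}{7} = - \frac{5742}{97} + \frac{11 V}{97}$)
$U{\left(t{\left(1 \right)} \right)} + H{\left(-5,-311 \right)} = \left(- \frac{5742}{97} + \frac{11}{97} \cdot 16\right) - 5 = \left(- \frac{5742}{97} + \frac{176}{97}\right) - 5 = - \frac{5566}{97} - 5 = - \frac{6051}{97}$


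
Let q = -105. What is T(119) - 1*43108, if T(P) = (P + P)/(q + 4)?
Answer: -4354146/101 ≈ -43110.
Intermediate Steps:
T(P) = -2*P/101 (T(P) = (P + P)/(-105 + 4) = (2*P)/(-101) = (2*P)*(-1/101) = -2*P/101)
T(119) - 1*43108 = -2/101*119 - 1*43108 = -238/101 - 43108 = -4354146/101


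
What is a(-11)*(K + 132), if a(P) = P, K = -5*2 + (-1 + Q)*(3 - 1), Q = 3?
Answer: -1386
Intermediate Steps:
K = -6 (K = -5*2 + (-1 + 3)*(3 - 1) = -10 + 2*2 = -10 + 4 = -6)
a(-11)*(K + 132) = -11*(-6 + 132) = -11*126 = -1386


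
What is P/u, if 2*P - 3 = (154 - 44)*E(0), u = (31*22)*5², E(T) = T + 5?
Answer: 553/34100 ≈ 0.016217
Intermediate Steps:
E(T) = 5 + T
u = 17050 (u = 682*25 = 17050)
P = 553/2 (P = 3/2 + ((154 - 44)*(5 + 0))/2 = 3/2 + (110*5)/2 = 3/2 + (½)*550 = 3/2 + 275 = 553/2 ≈ 276.50)
P/u = (553/2)/17050 = (553/2)*(1/17050) = 553/34100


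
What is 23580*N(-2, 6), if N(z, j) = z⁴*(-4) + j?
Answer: -1367640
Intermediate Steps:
N(z, j) = j - 4*z⁴ (N(z, j) = -4*z⁴ + j = j - 4*z⁴)
23580*N(-2, 6) = 23580*(6 - 4*(-2)⁴) = 23580*(6 - 4*16) = 23580*(6 - 64) = 23580*(-58) = -1367640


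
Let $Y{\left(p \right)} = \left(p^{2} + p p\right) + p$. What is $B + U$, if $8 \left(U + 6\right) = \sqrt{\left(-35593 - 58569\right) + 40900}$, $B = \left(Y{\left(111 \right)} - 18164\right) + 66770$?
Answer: $73353 + \frac{3 i \sqrt{5918}}{8} \approx 73353.0 + 28.848 i$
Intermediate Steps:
$Y{\left(p \right)} = p + 2 p^{2}$ ($Y{\left(p \right)} = \left(p^{2} + p^{2}\right) + p = 2 p^{2} + p = p + 2 p^{2}$)
$B = 73359$ ($B = \left(111 \left(1 + 2 \cdot 111\right) - 18164\right) + 66770 = \left(111 \left(1 + 222\right) - 18164\right) + 66770 = \left(111 \cdot 223 - 18164\right) + 66770 = \left(24753 - 18164\right) + 66770 = 6589 + 66770 = 73359$)
$U = -6 + \frac{3 i \sqrt{5918}}{8}$ ($U = -6 + \frac{\sqrt{\left(-35593 - 58569\right) + 40900}}{8} = -6 + \frac{\sqrt{-94162 + 40900}}{8} = -6 + \frac{\sqrt{-53262}}{8} = -6 + \frac{3 i \sqrt{5918}}{8} \approx -6.0 + 28.848 i$)
$B + U = 73359 - \left(6 - \frac{3 i \sqrt{5918}}{8}\right) = 73353 + \frac{3 i \sqrt{5918}}{8}$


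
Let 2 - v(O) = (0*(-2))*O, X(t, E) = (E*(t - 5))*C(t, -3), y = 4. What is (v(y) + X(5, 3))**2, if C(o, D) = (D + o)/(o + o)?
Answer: 4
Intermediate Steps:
C(o, D) = (D + o)/(2*o) (C(o, D) = (D + o)/((2*o)) = (D + o)*(1/(2*o)) = (D + o)/(2*o))
X(t, E) = E*(-5 + t)*(-3 + t)/(2*t) (X(t, E) = (E*(t - 5))*((-3 + t)/(2*t)) = (E*(-5 + t))*((-3 + t)/(2*t)) = E*(-5 + t)*(-3 + t)/(2*t))
v(O) = 2 (v(O) = 2 - 0*(-2)*O = 2 - 0*O = 2 - 1*0 = 2 + 0 = 2)
(v(y) + X(5, 3))**2 = (2 + (1/2)*3*(-5 + 5)*(-3 + 5)/5)**2 = (2 + (1/2)*3*(1/5)*0*2)**2 = (2 + 0)**2 = 2**2 = 4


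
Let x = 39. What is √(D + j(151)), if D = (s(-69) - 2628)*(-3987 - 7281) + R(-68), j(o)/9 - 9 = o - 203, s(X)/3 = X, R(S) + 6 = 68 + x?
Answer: √31944494 ≈ 5651.9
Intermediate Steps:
R(S) = 101 (R(S) = -6 + (68 + 39) = -6 + 107 = 101)
s(X) = 3*X
j(o) = -1746 + 9*o (j(o) = 81 + 9*(o - 203) = 81 + 9*(-203 + o) = 81 + (-1827 + 9*o) = -1746 + 9*o)
D = 31944881 (D = (3*(-69) - 2628)*(-3987 - 7281) + 101 = (-207 - 2628)*(-11268) + 101 = -2835*(-11268) + 101 = 31944780 + 101 = 31944881)
√(D + j(151)) = √(31944881 + (-1746 + 9*151)) = √(31944881 + (-1746 + 1359)) = √(31944881 - 387) = √31944494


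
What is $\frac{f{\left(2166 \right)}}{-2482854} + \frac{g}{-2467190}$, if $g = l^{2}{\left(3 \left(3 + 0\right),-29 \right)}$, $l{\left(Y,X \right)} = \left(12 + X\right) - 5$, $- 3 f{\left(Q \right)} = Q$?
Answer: $\frac{1197541}{12656348265} \approx 9.462 \cdot 10^{-5}$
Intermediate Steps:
$f{\left(Q \right)} = - \frac{Q}{3}$
$l{\left(Y,X \right)} = 7 + X$
$g = 484$ ($g = \left(7 - 29\right)^{2} = \left(-22\right)^{2} = 484$)
$\frac{f{\left(2166 \right)}}{-2482854} + \frac{g}{-2467190} = \frac{\left(- \frac{1}{3}\right) 2166}{-2482854} + \frac{484}{-2467190} = \left(-722\right) \left(- \frac{1}{2482854}\right) + 484 \left(- \frac{1}{2467190}\right) = \frac{361}{1241427} - \frac{2}{10195} = \frac{1197541}{12656348265}$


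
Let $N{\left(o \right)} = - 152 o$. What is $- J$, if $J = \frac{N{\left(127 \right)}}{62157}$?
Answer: $\frac{19304}{62157} \approx 0.31057$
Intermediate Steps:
$J = - \frac{19304}{62157}$ ($J = \frac{\left(-152\right) 127}{62157} = \left(-19304\right) \frac{1}{62157} = - \frac{19304}{62157} \approx -0.31057$)
$- J = \left(-1\right) \left(- \frac{19304}{62157}\right) = \frac{19304}{62157}$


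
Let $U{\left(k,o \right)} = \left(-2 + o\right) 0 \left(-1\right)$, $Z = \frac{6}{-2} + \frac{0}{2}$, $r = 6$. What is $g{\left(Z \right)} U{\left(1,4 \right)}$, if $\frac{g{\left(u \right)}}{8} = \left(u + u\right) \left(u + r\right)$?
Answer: $0$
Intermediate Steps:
$Z = -3$ ($Z = 6 \left(- \frac{1}{2}\right) + 0 \cdot \frac{1}{2} = -3 + 0 = -3$)
$g{\left(u \right)} = 16 u \left(6 + u\right)$ ($g{\left(u \right)} = 8 \left(u + u\right) \left(u + 6\right) = 8 \cdot 2 u \left(6 + u\right) = 16 u \left(6 + u\right)$)
$U{\left(k,o \right)} = 0$ ($U{\left(k,o \right)} = 0 \left(-1\right) = 0$)
$g{\left(Z \right)} U{\left(1,4 \right)} = 16 \left(-3\right) \left(6 - 3\right) 0 = 16 \left(-3\right) 3 \cdot 0 = \left(-144\right) 0 = 0$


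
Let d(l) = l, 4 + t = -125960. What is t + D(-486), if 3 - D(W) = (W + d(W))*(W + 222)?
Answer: -382569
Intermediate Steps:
t = -125964 (t = -4 - 125960 = -125964)
D(W) = 3 - 2*W*(222 + W) (D(W) = 3 - (W + W)*(W + 222) = 3 - 2*W*(222 + W))
t + D(-486) = -125964 + (3 - 444*(-486) - 2*(-486)²) = -125964 + (3 + 215784 - 2*236196) = -125964 + (3 + 215784 - 472392) = -125964 - 256605 = -382569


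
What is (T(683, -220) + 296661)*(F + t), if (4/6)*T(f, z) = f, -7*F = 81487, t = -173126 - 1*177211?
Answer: -107755601919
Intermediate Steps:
t = -350337 (t = -173126 - 177211 = -350337)
F = -11641 (F = -1/7*81487 = -11641)
T(f, z) = 3*f/2
(T(683, -220) + 296661)*(F + t) = ((3/2)*683 + 296661)*(-11641 - 350337) = (2049/2 + 296661)*(-361978) = (595371/2)*(-361978) = -107755601919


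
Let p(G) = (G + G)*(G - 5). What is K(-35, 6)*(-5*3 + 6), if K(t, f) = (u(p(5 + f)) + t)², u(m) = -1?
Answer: -11664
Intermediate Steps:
p(G) = 2*G*(-5 + G) (p(G) = (2*G)*(-5 + G) = 2*G*(-5 + G))
K(t, f) = (-1 + t)²
K(-35, 6)*(-5*3 + 6) = (-1 - 35)²*(-5*3 + 6) = (-36)²*(-15 + 6) = 1296*(-9) = -11664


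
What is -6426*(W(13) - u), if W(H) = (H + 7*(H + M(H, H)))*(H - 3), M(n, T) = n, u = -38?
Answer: -12774888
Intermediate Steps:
W(H) = 15*H*(-3 + H) (W(H) = (H + 7*(H + H))*(H - 3) = (H + 7*(2*H))*(-3 + H) = (H + 14*H)*(-3 + H) = (15*H)*(-3 + H) = 15*H*(-3 + H))
-6426*(W(13) - u) = -6426*(15*13*(-3 + 13) - 1*(-38)) = -6426*(15*13*10 + 38) = -6426*(1950 + 38) = -6426*1988 = -12774888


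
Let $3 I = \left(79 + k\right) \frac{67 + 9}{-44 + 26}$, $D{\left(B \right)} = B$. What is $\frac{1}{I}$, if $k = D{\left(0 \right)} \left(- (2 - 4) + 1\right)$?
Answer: $- \frac{27}{3002} \approx -0.008994$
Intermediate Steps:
$k = 0$ ($k = 0 \left(- (2 - 4) + 1\right) = 0 \left(\left(-1\right) \left(-2\right) + 1\right) = 0 \left(2 + 1\right) = 0 \cdot 3 = 0$)
$I = - \frac{3002}{27}$ ($I = \frac{\left(79 + 0\right) \frac{67 + 9}{-44 + 26}}{3} = \frac{79 \frac{76}{-18}}{3} = \frac{79 \cdot 76 \left(- \frac{1}{18}\right)}{3} = \frac{79 \left(- \frac{38}{9}\right)}{3} = \frac{1}{3} \left(- \frac{3002}{9}\right) = - \frac{3002}{27} \approx -111.19$)
$\frac{1}{I} = \frac{1}{- \frac{3002}{27}} = - \frac{27}{3002}$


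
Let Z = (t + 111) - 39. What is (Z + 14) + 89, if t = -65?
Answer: 110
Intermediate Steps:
Z = 7 (Z = (-65 + 111) - 39 = 46 - 39 = 7)
(Z + 14) + 89 = (7 + 14) + 89 = 21 + 89 = 110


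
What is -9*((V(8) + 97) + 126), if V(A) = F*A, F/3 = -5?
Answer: -927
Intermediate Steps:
F = -15 (F = 3*(-5) = -15)
V(A) = -15*A
-9*((V(8) + 97) + 126) = -9*((-15*8 + 97) + 126) = -9*((-120 + 97) + 126) = -9*(-23 + 126) = -9*103 = -927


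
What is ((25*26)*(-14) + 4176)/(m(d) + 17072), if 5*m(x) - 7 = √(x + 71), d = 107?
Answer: -2101735540/7287524511 + 24620*√178/7287524511 ≈ -0.28836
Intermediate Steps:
m(x) = 7/5 + √(71 + x)/5 (m(x) = 7/5 + √(x + 71)/5 = 7/5 + √(71 + x)/5)
((25*26)*(-14) + 4176)/(m(d) + 17072) = ((25*26)*(-14) + 4176)/((7/5 + √(71 + 107)/5) + 17072) = (650*(-14) + 4176)/((7/5 + √178/5) + 17072) = (-9100 + 4176)/(85367/5 + √178/5) = -4924/(85367/5 + √178/5)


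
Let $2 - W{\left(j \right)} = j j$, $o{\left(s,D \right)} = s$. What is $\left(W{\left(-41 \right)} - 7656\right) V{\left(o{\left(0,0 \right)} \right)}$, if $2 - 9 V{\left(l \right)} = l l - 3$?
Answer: $- \frac{46675}{9} \approx -5186.1$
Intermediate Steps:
$V{\left(l \right)} = \frac{5}{9} - \frac{l^{2}}{9}$ ($V{\left(l \right)} = \frac{2}{9} - \frac{l l - 3}{9} = \frac{2}{9} - \frac{l^{2} - 3}{9} = \frac{2}{9} - \frac{-3 + l^{2}}{9} = \frac{2}{9} - \left(- \frac{1}{3} + \frac{l^{2}}{9}\right) = \frac{5}{9} - \frac{l^{2}}{9}$)
$W{\left(j \right)} = 2 - j^{2}$ ($W{\left(j \right)} = 2 - j j = 2 - j^{2}$)
$\left(W{\left(-41 \right)} - 7656\right) V{\left(o{\left(0,0 \right)} \right)} = \left(\left(2 - \left(-41\right)^{2}\right) - 7656\right) \left(\frac{5}{9} - \frac{0^{2}}{9}\right) = \left(\left(2 - 1681\right) - 7656\right) \left(\frac{5}{9} - 0\right) = \left(\left(2 - 1681\right) - 7656\right) \left(\frac{5}{9} + 0\right) = \left(-1679 - 7656\right) \frac{5}{9} = \left(-9335\right) \frac{5}{9} = - \frac{46675}{9}$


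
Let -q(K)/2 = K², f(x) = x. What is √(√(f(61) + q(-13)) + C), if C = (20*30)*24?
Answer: √(14400 + I*√277) ≈ 120.0 + 0.0693*I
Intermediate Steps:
q(K) = -2*K²
C = 14400 (C = 600*24 = 14400)
√(√(f(61) + q(-13)) + C) = √(√(61 - 2*(-13)²) + 14400) = √(√(61 - 2*169) + 14400) = √(√(61 - 338) + 14400) = √(√(-277) + 14400) = √(I*√277 + 14400) = √(14400 + I*√277)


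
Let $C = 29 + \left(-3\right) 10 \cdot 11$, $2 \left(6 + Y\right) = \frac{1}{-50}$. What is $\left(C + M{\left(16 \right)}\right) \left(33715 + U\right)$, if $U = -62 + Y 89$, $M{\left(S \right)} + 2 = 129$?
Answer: $- \frac{288127557}{50} \approx -5.7626 \cdot 10^{6}$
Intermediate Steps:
$M{\left(S \right)} = 127$ ($M{\left(S \right)} = -2 + 129 = 127$)
$Y = - \frac{601}{100}$ ($Y = -6 + \frac{1}{2 \left(-50\right)} = -6 + \frac{1}{2} \left(- \frac{1}{50}\right) = -6 - \frac{1}{100} = - \frac{601}{100} \approx -6.01$)
$U = - \frac{59689}{100}$ ($U = -62 - \frac{53489}{100} = - \frac{59689}{100} \approx -596.89$)
$C = -301$ ($C = 29 - 330 = -301$)
$\left(C + M{\left(16 \right)}\right) \left(33715 + U\right) = \left(-301 + 127\right) \left(33715 - \frac{59689}{100}\right) = \left(-174\right) \frac{3311811}{100} = - \frac{288127557}{50}$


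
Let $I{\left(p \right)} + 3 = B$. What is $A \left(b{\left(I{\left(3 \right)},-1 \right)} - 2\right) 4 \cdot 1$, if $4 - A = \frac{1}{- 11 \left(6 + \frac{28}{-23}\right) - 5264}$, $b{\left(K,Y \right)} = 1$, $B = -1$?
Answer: $- \frac{978302}{61141} \approx -16.001$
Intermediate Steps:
$I{\left(p \right)} = -4$ ($I{\left(p \right)} = -3 - 1 = -4$)
$A = \frac{489151}{122282}$ ($A = 4 - \frac{1}{- 11 \left(6 + \frac{28}{-23}\right) - 5264} = 4 - \frac{1}{- 11 \left(6 + 28 \left(- \frac{1}{23}\right)\right) - 5264} = 4 - \frac{1}{- 11 \left(6 - \frac{28}{23}\right) - 5264} = 4 - \frac{1}{\left(-11\right) \frac{110}{23} - 5264} = 4 - \frac{1}{- \frac{1210}{23} - 5264} = 4 - \frac{1}{- \frac{122282}{23}} = 4 - - \frac{23}{122282} = 4 + \frac{23}{122282} = \frac{489151}{122282} \approx 4.0002$)
$A \left(b{\left(I{\left(3 \right)},-1 \right)} - 2\right) 4 \cdot 1 = \frac{489151 \left(1 - 2\right) 4 \cdot 1}{122282} = \frac{489151 \left(-1\right) 4 \cdot 1}{122282} = \frac{489151 \left(\left(-4\right) 1\right)}{122282} = \frac{489151}{122282} \left(-4\right) = - \frac{978302}{61141}$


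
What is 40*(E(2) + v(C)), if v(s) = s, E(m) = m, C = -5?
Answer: -120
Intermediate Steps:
40*(E(2) + v(C)) = 40*(2 - 5) = 40*(-3) = -120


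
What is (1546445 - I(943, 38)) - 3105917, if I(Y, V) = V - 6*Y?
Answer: -1553852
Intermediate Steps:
(1546445 - I(943, 38)) - 3105917 = (1546445 - (38 - 6*943)) - 3105917 = (1546445 - (38 - 5658)) - 3105917 = (1546445 - 1*(-5620)) - 3105917 = (1546445 + 5620) - 3105917 = 1552065 - 3105917 = -1553852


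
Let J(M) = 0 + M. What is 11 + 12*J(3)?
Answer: 47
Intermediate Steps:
J(M) = M
11 + 12*J(3) = 11 + 12*3 = 11 + 36 = 47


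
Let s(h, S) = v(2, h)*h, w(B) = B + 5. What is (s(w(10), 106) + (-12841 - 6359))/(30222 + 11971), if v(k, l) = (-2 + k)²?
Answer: -19200/42193 ≈ -0.45505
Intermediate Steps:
w(B) = 5 + B
s(h, S) = 0 (s(h, S) = (-2 + 2)²*h = 0²*h = 0*h = 0)
(s(w(10), 106) + (-12841 - 6359))/(30222 + 11971) = (0 + (-12841 - 6359))/(30222 + 11971) = (0 - 19200)/42193 = -19200*1/42193 = -19200/42193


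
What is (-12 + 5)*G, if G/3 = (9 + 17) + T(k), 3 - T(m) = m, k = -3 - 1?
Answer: -693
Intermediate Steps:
k = -4
T(m) = 3 - m
G = 99 (G = 3*((9 + 17) + (3 - 1*(-4))) = 3*(26 + (3 + 4)) = 3*(26 + 7) = 3*33 = 99)
(-12 + 5)*G = (-12 + 5)*99 = -7*99 = -693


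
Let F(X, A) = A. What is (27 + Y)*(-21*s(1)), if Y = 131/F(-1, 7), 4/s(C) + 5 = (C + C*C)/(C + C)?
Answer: 960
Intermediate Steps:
s(C) = 4/(-5 + (C + C²)/(2*C)) (s(C) = 4/(-5 + (C + C*C)/(C + C)) = 4/(-5 + (C + C²)/((2*C))) = 4/(-5 + (C + C²)*(1/(2*C))) = 4/(-5 + (C + C²)/(2*C)))
Y = 131/7 ≈ 18.714
(27 + Y)*(-21*s(1)) = (27 + 131/7)*(-168/(-9 + 1)) = 320*(-168/(-8))/7 = 320*(-168*(-1)/8)/7 = 320*(-21*(-1))/7 = (320/7)*21 = 960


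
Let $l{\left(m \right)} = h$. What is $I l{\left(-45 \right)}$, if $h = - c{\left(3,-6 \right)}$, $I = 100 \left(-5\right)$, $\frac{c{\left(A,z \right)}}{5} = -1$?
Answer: $-2500$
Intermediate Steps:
$c{\left(A,z \right)} = -5$ ($c{\left(A,z \right)} = 5 \left(-1\right) = -5$)
$I = -500$
$h = 5$ ($h = \left(-1\right) \left(-5\right) = 5$)
$l{\left(m \right)} = 5$
$I l{\left(-45 \right)} = \left(-500\right) 5 = -2500$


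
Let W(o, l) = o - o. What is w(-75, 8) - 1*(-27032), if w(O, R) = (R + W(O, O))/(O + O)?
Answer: 2027396/75 ≈ 27032.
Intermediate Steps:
W(o, l) = 0
w(O, R) = R/(2*O) (w(O, R) = (R + 0)/(O + O) = R/((2*O)) = R*(1/(2*O)) = R/(2*O))
w(-75, 8) - 1*(-27032) = (1/2)*8/(-75) - 1*(-27032) = (1/2)*8*(-1/75) + 27032 = -4/75 + 27032 = 2027396/75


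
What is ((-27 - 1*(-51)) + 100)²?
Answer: 15376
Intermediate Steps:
((-27 - 1*(-51)) + 100)² = ((-27 + 51) + 100)² = (24 + 100)² = 124² = 15376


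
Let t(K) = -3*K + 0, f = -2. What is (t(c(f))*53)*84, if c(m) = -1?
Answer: 13356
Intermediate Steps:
t(K) = -3*K
(t(c(f))*53)*84 = (-3*(-1)*53)*84 = (3*53)*84 = 159*84 = 13356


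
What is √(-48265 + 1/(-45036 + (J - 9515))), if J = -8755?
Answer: I*√21492134416094/21102 ≈ 219.69*I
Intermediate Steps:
√(-48265 + 1/(-45036 + (J - 9515))) = √(-48265 + 1/(-45036 + (-8755 - 9515))) = √(-48265 + 1/(-45036 - 18270)) = √(-48265 + 1/(-63306)) = √(-48265 - 1/63306) = √(-3055464091/63306) = I*√21492134416094/21102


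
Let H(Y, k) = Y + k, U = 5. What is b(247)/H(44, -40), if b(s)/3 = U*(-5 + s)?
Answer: 1815/2 ≈ 907.50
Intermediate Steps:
b(s) = -75 + 15*s (b(s) = 3*(5*(-5 + s)) = 3*(-25 + 5*s) = -75 + 15*s)
b(247)/H(44, -40) = (-75 + 15*247)/(44 - 40) = (-75 + 3705)/4 = 3630*(¼) = 1815/2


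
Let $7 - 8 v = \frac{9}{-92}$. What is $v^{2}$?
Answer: $\frac{426409}{541696} \approx 0.78717$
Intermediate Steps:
$v = \frac{653}{736}$ ($v = \frac{7}{8} - \frac{9 \frac{1}{-92}}{8} = \frac{7}{8} - \frac{9 \left(- \frac{1}{92}\right)}{8} = \frac{7}{8} - - \frac{9}{736} = \frac{7}{8} + \frac{9}{736} = \frac{653}{736} \approx 0.88723$)
$v^{2} = \left(\frac{653}{736}\right)^{2} = \frac{426409}{541696}$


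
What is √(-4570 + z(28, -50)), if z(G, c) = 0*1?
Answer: I*√4570 ≈ 67.602*I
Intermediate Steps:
z(G, c) = 0
√(-4570 + z(28, -50)) = √(-4570 + 0) = √(-4570) = I*√4570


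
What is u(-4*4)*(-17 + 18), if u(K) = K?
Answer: -16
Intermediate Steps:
u(-4*4)*(-17 + 18) = (-4*4)*(-17 + 18) = -16*1 = -16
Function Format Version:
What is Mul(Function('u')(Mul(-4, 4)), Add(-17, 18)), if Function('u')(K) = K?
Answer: -16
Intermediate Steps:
Mul(Function('u')(Mul(-4, 4)), Add(-17, 18)) = Mul(Mul(-4, 4), Add(-17, 18)) = Mul(-16, 1) = -16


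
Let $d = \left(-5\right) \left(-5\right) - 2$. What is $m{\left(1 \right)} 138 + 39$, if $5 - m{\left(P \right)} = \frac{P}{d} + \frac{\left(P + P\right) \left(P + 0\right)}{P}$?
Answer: $447$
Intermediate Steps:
$d = 23$ ($d = 25 - 2 = 23$)
$m{\left(P \right)} = 5 - \frac{47 P}{23}$ ($m{\left(P \right)} = 5 - \left(\frac{P}{23} + \frac{\left(P + P\right) \left(P + 0\right)}{P}\right) = 5 - \left(P \frac{1}{23} + \frac{2 P P}{P}\right) = 5 - \left(\frac{P}{23} + \frac{2 P^{2}}{P}\right) = 5 - \left(\frac{P}{23} + 2 P\right) = 5 - \frac{47 P}{23}$)
$m{\left(1 \right)} 138 + 39 = \left(5 - \frac{47}{23}\right) 138 + 39 = \frac{68}{23} \cdot 138 + 39 = 408 + 39 = 447$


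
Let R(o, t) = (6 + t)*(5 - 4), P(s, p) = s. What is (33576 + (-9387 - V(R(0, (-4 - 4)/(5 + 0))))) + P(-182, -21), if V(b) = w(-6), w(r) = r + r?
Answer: 24019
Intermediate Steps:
R(o, t) = 6 + t (R(o, t) = (6 + t)*1 = 6 + t)
w(r) = 2*r
V(b) = -12 (V(b) = 2*(-6) = -12)
(33576 + (-9387 - V(R(0, (-4 - 4)/(5 + 0))))) + P(-182, -21) = (33576 + (-9387 - 1*(-12))) - 182 = (33576 + (-9387 + 12)) - 182 = (33576 - 9375) - 182 = 24201 - 182 = 24019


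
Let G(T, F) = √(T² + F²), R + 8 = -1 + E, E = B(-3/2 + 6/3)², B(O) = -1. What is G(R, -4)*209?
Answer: 836*√5 ≈ 1869.4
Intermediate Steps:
E = 1 (E = (-1)² = 1)
R = -8 (R = -8 + (-1 + 1) = -8 + 0 = -8)
G(T, F) = √(F² + T²)
G(R, -4)*209 = √((-4)² + (-8)²)*209 = √(16 + 64)*209 = √80*209 = (4*√5)*209 = 836*√5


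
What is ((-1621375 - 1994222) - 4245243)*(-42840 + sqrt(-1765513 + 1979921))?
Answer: 336758385600 - 15721680*sqrt(53602) ≈ 3.3312e+11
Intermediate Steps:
((-1621375 - 1994222) - 4245243)*(-42840 + sqrt(-1765513 + 1979921)) = (-3615597 - 4245243)*(-42840 + sqrt(214408)) = -7860840*(-42840 + 2*sqrt(53602)) = 336758385600 - 15721680*sqrt(53602)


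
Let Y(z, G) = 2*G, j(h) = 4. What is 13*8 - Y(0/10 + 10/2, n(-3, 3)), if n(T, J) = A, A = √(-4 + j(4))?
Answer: 104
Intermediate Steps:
A = 0 (A = √(-4 + 4) = √0 = 0)
n(T, J) = 0
13*8 - Y(0/10 + 10/2, n(-3, 3)) = 13*8 - 2*0 = 104 - 1*0 = 104 + 0 = 104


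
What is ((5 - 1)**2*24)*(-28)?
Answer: -10752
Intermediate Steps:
((5 - 1)**2*24)*(-28) = (4**2*24)*(-28) = (16*24)*(-28) = 384*(-28) = -10752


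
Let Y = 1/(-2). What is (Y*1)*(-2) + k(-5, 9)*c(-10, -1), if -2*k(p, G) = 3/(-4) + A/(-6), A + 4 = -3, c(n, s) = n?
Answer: 37/12 ≈ 3.0833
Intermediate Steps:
Y = -1/2 ≈ -0.50000
A = -7 (A = -4 - 3 = -7)
k(p, G) = -5/24 (k(p, G) = -(3/(-4) - 7/(-6))/2 = -(3*(-1/4) - 7*(-1/6))/2 = -(-3/4 + 7/6)/2 = -1/2*5/12 = -5/24)
(Y*1)*(-2) + k(-5, 9)*c(-10, -1) = -1/2*1*(-2) - 5/24*(-10) = -1/2*(-2) + 25/12 = 1 + 25/12 = 37/12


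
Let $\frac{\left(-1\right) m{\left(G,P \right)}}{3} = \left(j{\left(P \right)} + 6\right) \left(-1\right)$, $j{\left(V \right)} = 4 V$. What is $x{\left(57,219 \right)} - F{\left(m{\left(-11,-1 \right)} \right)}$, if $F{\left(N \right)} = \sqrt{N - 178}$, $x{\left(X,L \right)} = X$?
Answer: $57 - 2 i \sqrt{43} \approx 57.0 - 13.115 i$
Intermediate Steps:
$m{\left(G,P \right)} = 18 + 12 P$ ($m{\left(G,P \right)} = - 3 \left(4 P + 6\right) \left(-1\right) = - 3 \left(6 + 4 P\right) \left(-1\right) = - 3 \left(-6 - 4 P\right) = 18 + 12 P$)
$F{\left(N \right)} = \sqrt{-178 + N}$
$x{\left(57,219 \right)} - F{\left(m{\left(-11,-1 \right)} \right)} = 57 - \sqrt{-178 + \left(18 + 12 \left(-1\right)\right)} = 57 - \sqrt{-178 + \left(18 - 12\right)} = 57 - \sqrt{-178 + 6} = 57 - \sqrt{-172} = 57 - 2 i \sqrt{43}$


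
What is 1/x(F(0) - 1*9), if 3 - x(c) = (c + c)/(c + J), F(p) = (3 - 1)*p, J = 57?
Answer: 8/27 ≈ 0.29630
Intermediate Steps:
F(p) = 2*p
x(c) = 3 - 2*c/(57 + c) (x(c) = 3 - (c + c)/(c + 57) = 3 - 2*c/(57 + c))
1/x(F(0) - 1*9) = 1/((171 + (2*0 - 1*9))/(57 + (2*0 - 1*9))) = 1/((171 + (0 - 9))/(57 + (0 - 9))) = 1/((171 - 9)/(57 - 9)) = 1/(162/48) = 1/((1/48)*162) = 1/(27/8) = 8/27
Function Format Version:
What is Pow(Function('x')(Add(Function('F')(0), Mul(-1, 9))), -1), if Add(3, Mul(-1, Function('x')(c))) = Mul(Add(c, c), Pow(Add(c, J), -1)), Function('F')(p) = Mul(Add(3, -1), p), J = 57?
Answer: Rational(8, 27) ≈ 0.29630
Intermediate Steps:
Function('F')(p) = Mul(2, p)
Function('x')(c) = Add(3, Mul(-2, c, Pow(Add(57, c), -1))) (Function('x')(c) = Add(3, Mul(-1, Mul(Add(c, c), Pow(Add(c, 57), -1)))) = Add(3, Mul(-1, Mul(Mul(2, c), Pow(Add(57, c), -1)))) = Add(3, Mul(-1, Mul(2, c, Pow(Add(57, c), -1)))) = Add(3, Mul(-2, c, Pow(Add(57, c), -1))))
Pow(Function('x')(Add(Function('F')(0), Mul(-1, 9))), -1) = Pow(Mul(Pow(Add(57, Add(Mul(2, 0), Mul(-1, 9))), -1), Add(171, Add(Mul(2, 0), Mul(-1, 9)))), -1) = Pow(Mul(Pow(Add(57, Add(0, -9)), -1), Add(171, Add(0, -9))), -1) = Pow(Mul(Pow(Add(57, -9), -1), Add(171, -9)), -1) = Pow(Mul(Pow(48, -1), 162), -1) = Pow(Mul(Rational(1, 48), 162), -1) = Pow(Rational(27, 8), -1) = Rational(8, 27)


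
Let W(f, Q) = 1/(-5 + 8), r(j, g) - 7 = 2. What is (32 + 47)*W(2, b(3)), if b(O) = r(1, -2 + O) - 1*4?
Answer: 79/3 ≈ 26.333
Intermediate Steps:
r(j, g) = 9 (r(j, g) = 7 + 2 = 9)
b(O) = 5 (b(O) = 9 - 1*4 = 9 - 4 = 5)
W(f, Q) = ⅓ (W(f, Q) = 1/3 = ⅓)
(32 + 47)*W(2, b(3)) = (32 + 47)*(⅓) = 79*(⅓) = 79/3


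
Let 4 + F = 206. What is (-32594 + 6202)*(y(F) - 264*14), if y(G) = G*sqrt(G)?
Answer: 97544832 - 5331184*sqrt(202) ≈ 2.1774e+7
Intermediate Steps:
F = 202 (F = -4 + 206 = 202)
y(G) = G**(3/2)
(-32594 + 6202)*(y(F) - 264*14) = (-32594 + 6202)*(202**(3/2) - 264*14) = -26392*(202*sqrt(202) - 3696) = -26392*(-3696 + 202*sqrt(202)) = 97544832 - 5331184*sqrt(202)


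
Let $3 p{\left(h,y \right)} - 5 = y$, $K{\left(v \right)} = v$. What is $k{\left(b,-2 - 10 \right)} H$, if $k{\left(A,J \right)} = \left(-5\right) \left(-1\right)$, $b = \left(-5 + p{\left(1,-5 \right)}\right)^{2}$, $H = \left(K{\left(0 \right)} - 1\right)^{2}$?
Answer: $5$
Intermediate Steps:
$p{\left(h,y \right)} = \frac{5}{3} + \frac{y}{3}$
$H = 1$ ($H = \left(0 - 1\right)^{2} = \left(-1\right)^{2} = 1$)
$b = 25$ ($b = \left(-5 + \left(\frac{5}{3} + \frac{1}{3} \left(-5\right)\right)\right)^{2} = \left(-5 + \left(\frac{5}{3} - \frac{5}{3}\right)\right)^{2} = \left(-5 + 0\right)^{2} = \left(-5\right)^{2} = 25$)
$k{\left(A,J \right)} = 5$
$k{\left(b,-2 - 10 \right)} H = 5 \cdot 1 = 5$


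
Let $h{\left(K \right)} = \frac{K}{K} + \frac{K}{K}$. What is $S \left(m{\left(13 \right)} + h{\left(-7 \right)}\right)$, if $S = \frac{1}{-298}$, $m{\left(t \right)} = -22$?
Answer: $\frac{10}{149} \approx 0.067114$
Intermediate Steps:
$S = - \frac{1}{298} \approx -0.0033557$
$h{\left(K \right)} = 2$ ($h{\left(K \right)} = 1 + 1 = 2$)
$S \left(m{\left(13 \right)} + h{\left(-7 \right)}\right) = - \frac{-22 + 2}{298} = \left(- \frac{1}{298}\right) \left(-20\right) = \frac{10}{149}$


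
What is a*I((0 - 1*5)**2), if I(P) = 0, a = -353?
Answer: 0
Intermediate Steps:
a*I((0 - 1*5)**2) = -353*0 = 0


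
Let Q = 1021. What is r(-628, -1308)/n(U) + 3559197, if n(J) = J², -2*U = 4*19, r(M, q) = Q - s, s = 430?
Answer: 5139481059/1444 ≈ 3.5592e+6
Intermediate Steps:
r(M, q) = 591 (r(M, q) = 1021 - 1*430 = 1021 - 430 = 591)
U = -38 (U = -2*19 = -½*76 = -38)
r(-628, -1308)/n(U) + 3559197 = 591/((-38)²) + 3559197 = 591/1444 + 3559197 = 5139481059/1444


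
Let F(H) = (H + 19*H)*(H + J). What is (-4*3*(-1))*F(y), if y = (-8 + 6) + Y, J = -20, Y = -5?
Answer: 45360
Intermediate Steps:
y = -7 (y = (-8 + 6) - 5 = -2 - 5 = -7)
F(H) = 20*H*(-20 + H) (F(H) = (H + 19*H)*(H - 20) = (20*H)*(-20 + H) = 20*H*(-20 + H))
(-4*3*(-1))*F(y) = (-4*3*(-1))*(20*(-7)*(-20 - 7)) = (-12*(-1))*(20*(-7)*(-27)) = 12*3780 = 45360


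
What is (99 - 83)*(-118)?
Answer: -1888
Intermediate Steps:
(99 - 83)*(-118) = 16*(-118) = -1888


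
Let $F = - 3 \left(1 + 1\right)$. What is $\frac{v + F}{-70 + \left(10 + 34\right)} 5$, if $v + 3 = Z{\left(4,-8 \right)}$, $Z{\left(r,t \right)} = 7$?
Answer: $\frac{5}{13} \approx 0.38462$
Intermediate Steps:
$v = 4$ ($v = -3 + 7 = 4$)
$F = -6$ ($F = \left(-3\right) 2 = -6$)
$\frac{v + F}{-70 + \left(10 + 34\right)} 5 = \frac{4 - 6}{-70 + \left(10 + 34\right)} 5 = - \frac{2}{-70 + 44} \cdot 5 = - \frac{2}{-26} \cdot 5 = \left(-2\right) \left(- \frac{1}{26}\right) 5 = \frac{1}{13} \cdot 5 = \frac{5}{13}$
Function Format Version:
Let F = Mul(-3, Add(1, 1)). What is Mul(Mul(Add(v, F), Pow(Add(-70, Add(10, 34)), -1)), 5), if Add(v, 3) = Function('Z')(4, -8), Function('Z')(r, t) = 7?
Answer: Rational(5, 13) ≈ 0.38462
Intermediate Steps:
v = 4 (v = Add(-3, 7) = 4)
F = -6 (F = Mul(-3, 2) = -6)
Mul(Mul(Add(v, F), Pow(Add(-70, Add(10, 34)), -1)), 5) = Mul(Mul(Add(4, -6), Pow(Add(-70, Add(10, 34)), -1)), 5) = Mul(Mul(-2, Pow(Add(-70, 44), -1)), 5) = Mul(Mul(-2, Pow(-26, -1)), 5) = Mul(Mul(-2, Rational(-1, 26)), 5) = Mul(Rational(1, 13), 5) = Rational(5, 13)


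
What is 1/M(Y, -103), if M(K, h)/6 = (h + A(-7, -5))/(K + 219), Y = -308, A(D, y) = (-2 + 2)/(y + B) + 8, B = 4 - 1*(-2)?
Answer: 89/570 ≈ 0.15614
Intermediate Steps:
B = 6 (B = 4 + 2 = 6)
A(D, y) = 8 (A(D, y) = (-2 + 2)/(y + 6) + 8 = 0/(6 + y) + 8 = 0 + 8 = 8)
M(K, h) = 6*(8 + h)/(219 + K) (M(K, h) = 6*((h + 8)/(K + 219)) = 6*((8 + h)/(219 + K)) = 6*(8 + h)/(219 + K))
1/M(Y, -103) = 1/(6*(8 - 103)/(219 - 308)) = 1/(6*(-95)/(-89)) = 1/(6*(-1/89)*(-95)) = 1/(570/89) = 89/570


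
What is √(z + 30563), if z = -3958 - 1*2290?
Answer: √24315 ≈ 155.93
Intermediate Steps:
z = -6248 (z = -3958 - 2290 = -6248)
√(z + 30563) = √(-6248 + 30563) = √24315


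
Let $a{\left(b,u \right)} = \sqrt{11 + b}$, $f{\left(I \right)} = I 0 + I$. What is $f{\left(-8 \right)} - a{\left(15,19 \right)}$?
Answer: $-8 - \sqrt{26} \approx -13.099$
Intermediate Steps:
$f{\left(I \right)} = I$ ($f{\left(I \right)} = 0 + I = I$)
$f{\left(-8 \right)} - a{\left(15,19 \right)} = -8 - \sqrt{11 + 15} = -8 - \sqrt{26}$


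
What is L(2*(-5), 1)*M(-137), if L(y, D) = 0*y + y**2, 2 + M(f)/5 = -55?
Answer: -28500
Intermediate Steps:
M(f) = -285 (M(f) = -10 + 5*(-55) = -10 - 275 = -285)
L(y, D) = y**2 (L(y, D) = 0 + y**2 = y**2)
L(2*(-5), 1)*M(-137) = (2*(-5))**2*(-285) = (-10)**2*(-285) = 100*(-285) = -28500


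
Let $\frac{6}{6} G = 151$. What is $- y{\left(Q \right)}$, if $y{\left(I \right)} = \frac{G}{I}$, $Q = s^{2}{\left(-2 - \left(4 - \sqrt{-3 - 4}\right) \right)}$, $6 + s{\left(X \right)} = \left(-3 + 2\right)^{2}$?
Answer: $- \frac{151}{25} \approx -6.04$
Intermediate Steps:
$G = 151$
$s{\left(X \right)} = -5$ ($s{\left(X \right)} = -6 + \left(-3 + 2\right)^{2} = -6 + \left(-1\right)^{2} = -6 + 1 = -5$)
$Q = 25$ ($Q = \left(-5\right)^{2} = 25$)
$y{\left(I \right)} = \frac{151}{I}$
$- y{\left(Q \right)} = - \frac{151}{25}$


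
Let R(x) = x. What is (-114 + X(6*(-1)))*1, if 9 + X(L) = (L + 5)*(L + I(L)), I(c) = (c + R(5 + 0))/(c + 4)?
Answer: -235/2 ≈ -117.50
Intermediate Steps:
I(c) = (5 + c)/(4 + c) (I(c) = (c + (5 + 0))/(c + 4) = (c + 5)/(4 + c) = (5 + c)/(4 + c))
X(L) = -9 + (5 + L)*(L + (5 + L)/(4 + L)) (X(L) = -9 + (L + 5)*(L + (5 + L)/(4 + L)) = -9 + (5 + L)*(L + (5 + L)/(4 + L)))
(-114 + X(6*(-1)))*1 = (-114 + (-11 + (6*(-1))³ + 10*(6*(-1))² + 21*(6*(-1)))/(4 + 6*(-1)))*1 = (-114 + (-11 + (-6)³ + 10*(-6)² + 21*(-6))/(4 - 6))*1 = (-114 + (-11 - 216 + 10*36 - 126)/(-2))*1 = (-114 - (-11 - 216 + 360 - 126)/2)*1 = (-114 - ½*7)*1 = (-114 - 7/2)*1 = -235/2*1 = -235/2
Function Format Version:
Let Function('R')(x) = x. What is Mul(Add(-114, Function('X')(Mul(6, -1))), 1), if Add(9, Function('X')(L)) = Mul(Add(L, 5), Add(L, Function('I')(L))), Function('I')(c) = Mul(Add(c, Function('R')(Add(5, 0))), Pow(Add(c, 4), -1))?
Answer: Rational(-235, 2) ≈ -117.50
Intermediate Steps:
Function('I')(c) = Mul(Pow(Add(4, c), -1), Add(5, c)) (Function('I')(c) = Mul(Add(c, Add(5, 0)), Pow(Add(c, 4), -1)) = Mul(Add(c, 5), Pow(Add(4, c), -1)) = Mul(Add(5, c), Pow(Add(4, c), -1)) = Mul(Pow(Add(4, c), -1), Add(5, c)))
Function('X')(L) = Add(-9, Mul(Add(5, L), Add(L, Mul(Pow(Add(4, L), -1), Add(5, L))))) (Function('X')(L) = Add(-9, Mul(Add(L, 5), Add(L, Mul(Pow(Add(4, L), -1), Add(5, L))))) = Add(-9, Mul(Add(5, L), Add(L, Mul(Pow(Add(4, L), -1), Add(5, L))))))
Mul(Add(-114, Function('X')(Mul(6, -1))), 1) = Mul(Add(-114, Mul(Pow(Add(4, Mul(6, -1)), -1), Add(-11, Pow(Mul(6, -1), 3), Mul(10, Pow(Mul(6, -1), 2)), Mul(21, Mul(6, -1))))), 1) = Mul(Add(-114, Mul(Pow(Add(4, -6), -1), Add(-11, Pow(-6, 3), Mul(10, Pow(-6, 2)), Mul(21, -6)))), 1) = Mul(Add(-114, Mul(Pow(-2, -1), Add(-11, -216, Mul(10, 36), -126))), 1) = Mul(Add(-114, Mul(Rational(-1, 2), Add(-11, -216, 360, -126))), 1) = Mul(Add(-114, Mul(Rational(-1, 2), 7)), 1) = Mul(Add(-114, Rational(-7, 2)), 1) = Mul(Rational(-235, 2), 1) = Rational(-235, 2)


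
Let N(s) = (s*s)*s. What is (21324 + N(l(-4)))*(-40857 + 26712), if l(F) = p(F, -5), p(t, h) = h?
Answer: -299859855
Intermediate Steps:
l(F) = -5
N(s) = s**3 (N(s) = s**2*s = s**3)
(21324 + N(l(-4)))*(-40857 + 26712) = (21324 + (-5)**3)*(-40857 + 26712) = (21324 - 125)*(-14145) = 21199*(-14145) = -299859855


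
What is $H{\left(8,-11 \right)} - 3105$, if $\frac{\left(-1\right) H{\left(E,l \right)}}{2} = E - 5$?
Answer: $-3111$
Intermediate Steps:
$H{\left(E,l \right)} = 10 - 2 E$ ($H{\left(E,l \right)} = - 2 \left(E - 5\right) = - 2 \left(-5 + E\right) = 10 - 2 E$)
$H{\left(8,-11 \right)} - 3105 = \left(10 - 16\right) - 3105 = -6 - 3105 = -3111$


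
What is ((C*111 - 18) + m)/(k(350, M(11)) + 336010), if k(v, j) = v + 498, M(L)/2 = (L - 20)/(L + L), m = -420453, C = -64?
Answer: -142525/112286 ≈ -1.2693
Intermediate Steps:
M(L) = (-20 + L)/L (M(L) = 2*((L - 20)/(L + L)) = 2*((-20 + L)/((2*L))) = 2*((-20 + L)*(1/(2*L))) = 2*((-20 + L)/(2*L)) = (-20 + L)/L)
k(v, j) = 498 + v
((C*111 - 18) + m)/(k(350, M(11)) + 336010) = ((-64*111 - 18) - 420453)/((498 + 350) + 336010) = ((-7104 - 18) - 420453)/(848 + 336010) = (-7122 - 420453)/336858 = -427575*1/336858 = -142525/112286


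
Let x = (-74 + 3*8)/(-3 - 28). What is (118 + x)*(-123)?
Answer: -456084/31 ≈ -14712.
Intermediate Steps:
x = 50/31 (x = (-74 + 24)/(-31) = -50*(-1/31) = 50/31 ≈ 1.6129)
(118 + x)*(-123) = (118 + 50/31)*(-123) = (3708/31)*(-123) = -456084/31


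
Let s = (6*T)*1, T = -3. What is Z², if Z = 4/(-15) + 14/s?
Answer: 2209/2025 ≈ 1.0909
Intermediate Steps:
s = -18 (s = (6*(-3))*1 = -18*1 = -18)
Z = -47/45 (Z = 4/(-15) + 14/(-18) = 4*(-1/15) + 14*(-1/18) = -4/15 - 7/9 = -47/45 ≈ -1.0444)
Z² = (-47/45)² = 2209/2025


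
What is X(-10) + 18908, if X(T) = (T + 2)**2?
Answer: 18972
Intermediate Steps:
X(T) = (2 + T)**2
X(-10) + 18908 = (2 - 10)**2 + 18908 = (-8)**2 + 18908 = 64 + 18908 = 18972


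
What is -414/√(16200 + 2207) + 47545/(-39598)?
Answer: -47545/39598 - 414*√18407/18407 ≈ -4.2522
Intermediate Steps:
-414/√(16200 + 2207) + 47545/(-39598) = -414*√18407/18407 + 47545*(-1/39598) = -414*√18407/18407 - 47545/39598 = -47545/39598 - 414*√18407/18407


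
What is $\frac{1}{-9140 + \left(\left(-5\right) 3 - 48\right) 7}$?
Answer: $- \frac{1}{9581} \approx -0.00010437$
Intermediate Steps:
$\frac{1}{-9140 + \left(\left(-5\right) 3 - 48\right) 7} = \frac{1}{-9140 + \left(-15 - 48\right) 7} = \frac{1}{-9140 - 441} = \frac{1}{-9581} = - \frac{1}{9581}$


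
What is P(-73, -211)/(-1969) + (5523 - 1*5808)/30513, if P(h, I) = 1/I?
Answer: -39458434/4225633489 ≈ -0.0093379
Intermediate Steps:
P(-73, -211)/(-1969) + (5523 - 1*5808)/30513 = 1/(-211*(-1969)) + (5523 - 1*5808)/30513 = -1/211*(-1/1969) + (5523 - 5808)*(1/30513) = 1/415459 - 285*1/30513 = 1/415459 - 95/10171 = -39458434/4225633489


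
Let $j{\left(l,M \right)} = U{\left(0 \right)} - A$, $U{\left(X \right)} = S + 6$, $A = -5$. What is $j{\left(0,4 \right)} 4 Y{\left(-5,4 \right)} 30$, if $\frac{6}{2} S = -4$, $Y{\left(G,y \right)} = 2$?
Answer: $2320$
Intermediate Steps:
$S = - \frac{4}{3}$ ($S = \frac{1}{3} \left(-4\right) = - \frac{4}{3} \approx -1.3333$)
$U{\left(X \right)} = \frac{14}{3}$ ($U{\left(X \right)} = - \frac{4}{3} + 6 = \frac{14}{3}$)
$j{\left(l,M \right)} = \frac{29}{3}$ ($j{\left(l,M \right)} = \frac{14}{3} - -5 = \frac{14}{3} + 5 = \frac{29}{3}$)
$j{\left(0,4 \right)} 4 Y{\left(-5,4 \right)} 30 = \frac{29 \cdot 4 \cdot 2}{3} \cdot 30 = \frac{29}{3} \cdot 8 \cdot 30 = \frac{232}{3} \cdot 30 = 2320$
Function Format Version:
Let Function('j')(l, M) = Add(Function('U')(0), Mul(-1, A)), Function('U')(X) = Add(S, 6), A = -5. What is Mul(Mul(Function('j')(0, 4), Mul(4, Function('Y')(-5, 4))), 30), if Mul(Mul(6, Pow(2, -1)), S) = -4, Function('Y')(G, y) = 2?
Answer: 2320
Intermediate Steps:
S = Rational(-4, 3) (S = Mul(Rational(1, 3), -4) = Rational(-4, 3) ≈ -1.3333)
Function('U')(X) = Rational(14, 3) (Function('U')(X) = Add(Rational(-4, 3), 6) = Rational(14, 3))
Function('j')(l, M) = Rational(29, 3) (Function('j')(l, M) = Add(Rational(14, 3), Mul(-1, -5)) = Add(Rational(14, 3), 5) = Rational(29, 3))
Mul(Mul(Function('j')(0, 4), Mul(4, Function('Y')(-5, 4))), 30) = Mul(Mul(Rational(29, 3), Mul(4, 2)), 30) = Mul(Mul(Rational(29, 3), 8), 30) = Mul(Rational(232, 3), 30) = 2320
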